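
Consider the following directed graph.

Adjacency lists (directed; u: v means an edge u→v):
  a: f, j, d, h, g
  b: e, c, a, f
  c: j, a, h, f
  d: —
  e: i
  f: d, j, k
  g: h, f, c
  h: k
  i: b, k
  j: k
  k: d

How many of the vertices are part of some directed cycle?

A vertex is on a directed cycle iff it belongs to a strongly connected component of size ≥ 2 (or has a self-loop).
The vertices on cycles are {a, b, c, e, g, i} — 6 in total.

6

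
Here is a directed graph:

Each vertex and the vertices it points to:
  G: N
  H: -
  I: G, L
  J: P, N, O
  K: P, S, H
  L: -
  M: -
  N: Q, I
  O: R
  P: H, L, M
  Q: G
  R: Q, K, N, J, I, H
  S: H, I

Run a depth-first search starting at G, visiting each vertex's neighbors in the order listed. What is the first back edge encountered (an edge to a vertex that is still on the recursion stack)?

DFS from G (visiting each vertex's neighbors in the order listed); mark gray on enter, black on exit:
G gray
  N gray
    Q gray
      Q→G: G is gray → back edge
First back edge: Q → G.

Q→G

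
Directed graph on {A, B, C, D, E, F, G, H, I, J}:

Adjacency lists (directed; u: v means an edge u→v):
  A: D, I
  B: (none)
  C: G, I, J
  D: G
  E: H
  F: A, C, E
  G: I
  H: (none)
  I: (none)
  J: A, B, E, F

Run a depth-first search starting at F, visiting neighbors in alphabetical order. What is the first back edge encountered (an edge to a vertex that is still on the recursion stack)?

J→F

DFS from F (visiting neighbors in alphabetical order); mark gray on enter, black on exit:
F gray
  A gray
    D gray
      G gray
        I gray
        I black
      G black
    D black
    A→I: I black — skip
  A black
  C gray
    C→G: G black — skip
    C→I: I black — skip
    J gray
      J→A: A black — skip
      B gray
      B black
      E gray
        H gray
        H black
      E black
      J→F: F is gray → back edge
First back edge: J → F.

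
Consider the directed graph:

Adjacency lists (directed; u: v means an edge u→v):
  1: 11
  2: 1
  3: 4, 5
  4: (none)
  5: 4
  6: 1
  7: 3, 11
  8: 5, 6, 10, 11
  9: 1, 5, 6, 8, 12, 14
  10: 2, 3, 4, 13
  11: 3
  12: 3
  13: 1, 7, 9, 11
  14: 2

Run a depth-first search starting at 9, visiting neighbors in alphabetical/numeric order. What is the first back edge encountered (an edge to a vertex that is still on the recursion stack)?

DFS from 9 (visiting neighbors in alphabetical/numeric order); mark gray on enter, black on exit:
9 gray
  1 gray
    11 gray
      3 gray
        4 gray
        4 black
        5 gray
          5→4: 4 black — skip
        5 black
      3 black
    11 black
  1 black
  9→5: 5 black — skip
  6 gray
    6→1: 1 black — skip
  6 black
  8 gray
    8→5: 5 black — skip
    8→6: 6 black — skip
    10 gray
      2 gray
        2→1: 1 black — skip
      2 black
      10→3: 3 black — skip
      10→4: 4 black — skip
      13 gray
        13→1: 1 black — skip
        7 gray
          7→3: 3 black — skip
          7→11: 11 black — skip
        7 black
        13→9: 9 is gray → back edge
First back edge: 13 → 9.

13->9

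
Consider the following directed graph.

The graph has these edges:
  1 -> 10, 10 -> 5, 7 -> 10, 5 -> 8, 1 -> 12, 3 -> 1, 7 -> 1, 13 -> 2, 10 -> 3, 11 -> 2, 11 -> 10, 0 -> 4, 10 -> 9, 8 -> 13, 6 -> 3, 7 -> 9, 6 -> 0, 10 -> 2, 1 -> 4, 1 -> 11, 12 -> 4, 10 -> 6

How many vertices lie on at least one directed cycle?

5

A vertex is on a directed cycle iff it belongs to a strongly connected component of size ≥ 2 (or has a self-loop).
The vertices on cycles are {1, 3, 6, 10, 11} — 5 in total.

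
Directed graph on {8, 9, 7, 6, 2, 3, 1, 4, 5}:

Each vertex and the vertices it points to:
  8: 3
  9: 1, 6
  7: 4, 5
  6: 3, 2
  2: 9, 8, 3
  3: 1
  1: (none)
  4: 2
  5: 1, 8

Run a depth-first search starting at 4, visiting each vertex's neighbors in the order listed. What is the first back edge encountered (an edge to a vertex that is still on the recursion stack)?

DFS from 4 (visiting each vertex's neighbors in the order listed); mark gray on enter, black on exit:
4 gray
  2 gray
    9 gray
      1 gray
      1 black
      6 gray
        3 gray
          3→1: 1 black — skip
        3 black
        6→2: 2 is gray → back edge
First back edge: 6 → 2.

6→2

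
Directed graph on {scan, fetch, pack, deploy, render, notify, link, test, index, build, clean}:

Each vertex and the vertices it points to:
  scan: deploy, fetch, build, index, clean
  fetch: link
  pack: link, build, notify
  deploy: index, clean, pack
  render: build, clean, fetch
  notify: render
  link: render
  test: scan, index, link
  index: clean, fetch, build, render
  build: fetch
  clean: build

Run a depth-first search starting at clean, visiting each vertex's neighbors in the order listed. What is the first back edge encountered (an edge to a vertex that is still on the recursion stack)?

DFS from clean (visiting each vertex's neighbors in the order listed); mark gray on enter, black on exit:
clean gray
  build gray
    fetch gray
      link gray
        render gray
          render→build: build is gray → back edge
First back edge: render → build.

render->build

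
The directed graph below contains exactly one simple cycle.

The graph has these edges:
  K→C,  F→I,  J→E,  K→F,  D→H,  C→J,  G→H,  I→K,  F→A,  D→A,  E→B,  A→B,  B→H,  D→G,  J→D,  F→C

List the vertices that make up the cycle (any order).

DFS with gray/black marking from I:
I gray
  K gray
    C gray
      J gray
        D gray
          G gray
            H gray
            H black
          G black
          D→H: H black — skip
          A gray
            B gray
              B→H: H black — skip
            B black
          A black
        D black
        E gray
          E→B: B black — skip
        E black
      J black
    C black
    F gray
      F→A: A black — skip
      F→C: C black — skip
      F→I: I is gray → back edge
Back edge closes the cycle I → K → F → I; its vertices are {F, I, K}.

F, I, K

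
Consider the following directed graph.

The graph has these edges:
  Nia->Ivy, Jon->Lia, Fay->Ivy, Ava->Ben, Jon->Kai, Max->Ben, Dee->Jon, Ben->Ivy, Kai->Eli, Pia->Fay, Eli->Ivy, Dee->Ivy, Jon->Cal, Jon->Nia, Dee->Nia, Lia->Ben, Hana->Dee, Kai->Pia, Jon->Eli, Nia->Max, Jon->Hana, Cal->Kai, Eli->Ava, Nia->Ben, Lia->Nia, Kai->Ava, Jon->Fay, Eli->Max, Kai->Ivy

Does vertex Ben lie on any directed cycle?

No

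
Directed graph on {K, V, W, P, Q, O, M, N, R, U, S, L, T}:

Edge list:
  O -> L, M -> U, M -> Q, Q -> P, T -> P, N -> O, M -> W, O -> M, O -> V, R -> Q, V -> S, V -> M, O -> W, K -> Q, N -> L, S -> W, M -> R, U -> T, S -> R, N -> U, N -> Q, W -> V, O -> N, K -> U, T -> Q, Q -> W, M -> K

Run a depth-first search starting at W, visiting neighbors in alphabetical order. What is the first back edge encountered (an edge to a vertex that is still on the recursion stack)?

DFS from W (visiting neighbors in alphabetical order); mark gray on enter, black on exit:
W gray
  V gray
    M gray
      K gray
        Q gray
          P gray
          P black
          Q→W: W is gray → back edge
First back edge: Q → W.

Q→W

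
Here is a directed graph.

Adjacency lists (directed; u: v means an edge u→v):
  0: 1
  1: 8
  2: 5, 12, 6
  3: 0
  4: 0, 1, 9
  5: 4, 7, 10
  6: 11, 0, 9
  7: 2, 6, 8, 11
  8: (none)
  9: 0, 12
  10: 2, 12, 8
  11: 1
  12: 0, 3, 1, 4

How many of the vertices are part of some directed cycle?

A vertex is on a directed cycle iff it belongs to a strongly connected component of size ≥ 2 (or has a self-loop).
The vertices on cycles are {2, 4, 5, 7, 9, 10, 12} — 7 in total.

7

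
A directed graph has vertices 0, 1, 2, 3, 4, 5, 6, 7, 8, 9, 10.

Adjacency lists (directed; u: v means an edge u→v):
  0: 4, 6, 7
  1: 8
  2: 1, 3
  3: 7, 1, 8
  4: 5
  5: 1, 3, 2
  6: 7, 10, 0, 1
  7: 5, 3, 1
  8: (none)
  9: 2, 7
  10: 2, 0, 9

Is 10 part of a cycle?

Yes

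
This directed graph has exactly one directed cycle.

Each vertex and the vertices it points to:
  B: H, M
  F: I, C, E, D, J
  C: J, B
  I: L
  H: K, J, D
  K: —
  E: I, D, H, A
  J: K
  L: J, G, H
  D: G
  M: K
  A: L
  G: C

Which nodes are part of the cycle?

DFS with gray/black marking from C:
C gray
  J gray
    K gray
    K black
  J black
  B gray
    H gray
      H→K: K black — skip
      H→J: J black — skip
      D gray
        G gray
          G→C: C is gray → back edge
Back edge closes the cycle C → B → H → D → G → C; its vertices are {B, C, D, G, H}.

B, C, D, G, H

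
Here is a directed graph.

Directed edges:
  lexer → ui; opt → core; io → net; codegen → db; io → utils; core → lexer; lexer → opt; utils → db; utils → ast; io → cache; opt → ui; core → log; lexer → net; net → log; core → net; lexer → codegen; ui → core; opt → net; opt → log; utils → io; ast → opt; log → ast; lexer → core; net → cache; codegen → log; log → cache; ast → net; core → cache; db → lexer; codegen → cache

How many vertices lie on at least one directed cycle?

A vertex is on a directed cycle iff it belongs to a strongly connected component of size ≥ 2 (or has a self-loop).
The vertices on cycles are {db, io, ui, ast, log, net, opt, core, lexer, utils, codegen} — 11 in total.

11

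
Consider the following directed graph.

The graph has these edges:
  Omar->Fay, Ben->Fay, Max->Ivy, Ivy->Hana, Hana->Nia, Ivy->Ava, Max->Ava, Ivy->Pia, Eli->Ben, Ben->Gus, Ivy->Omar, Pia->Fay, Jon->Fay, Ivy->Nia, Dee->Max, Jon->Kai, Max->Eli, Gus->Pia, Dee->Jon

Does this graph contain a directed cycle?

No

DFS with white/gray/black marking, starting from Fay:
Fay gray
Fay black
Hana gray
  Nia gray
  Nia black
Hana black
Pia gray
  Pia→Fay: Fay black — skip
Pia black
Ava gray
Ava black
Ivy gray
  Ivy→Nia: Nia black — skip
  Omar gray
    Omar→Fay: Fay black — skip
  Omar black
  Ivy→Hana: Hana black — skip
  Ivy→Ava: Ava black — skip
  Ivy→Pia: Pia black — skip
Ivy black
Eli gray
  Ben gray
    Ben→Fay: Fay black — skip
    Gus gray
      Gus→Pia: Pia black — skip
    Gus black
  Ben black
Eli black
Max gray
  Max→Ava: Ava black — skip
  Max→Ivy: Ivy black — skip
  Max→Eli: Eli black — skip
Max black
Jon gray
  Kai gray
  Kai black
  Jon→Fay: Fay black — skip
Jon black
Dee gray
  Dee→Max: Max black — skip
  Dee→Jon: Jon black — skip
Dee black
Every edge goes to a white or black vertex — no back edge, so the graph is acyclic.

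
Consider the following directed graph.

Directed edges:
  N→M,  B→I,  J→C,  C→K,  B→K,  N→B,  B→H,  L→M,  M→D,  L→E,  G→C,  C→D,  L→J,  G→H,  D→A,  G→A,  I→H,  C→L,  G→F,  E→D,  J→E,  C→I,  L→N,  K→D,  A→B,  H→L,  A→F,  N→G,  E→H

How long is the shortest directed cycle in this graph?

3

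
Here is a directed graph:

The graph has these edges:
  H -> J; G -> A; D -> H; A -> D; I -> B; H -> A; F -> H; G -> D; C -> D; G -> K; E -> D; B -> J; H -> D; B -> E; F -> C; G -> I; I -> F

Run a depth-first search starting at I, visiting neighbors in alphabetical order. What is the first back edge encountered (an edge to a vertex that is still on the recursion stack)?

DFS from I (visiting neighbors in alphabetical order); mark gray on enter, black on exit:
I gray
  B gray
    E gray
      D gray
        H gray
          A gray
            A→D: D is gray → back edge
First back edge: A → D.

A->D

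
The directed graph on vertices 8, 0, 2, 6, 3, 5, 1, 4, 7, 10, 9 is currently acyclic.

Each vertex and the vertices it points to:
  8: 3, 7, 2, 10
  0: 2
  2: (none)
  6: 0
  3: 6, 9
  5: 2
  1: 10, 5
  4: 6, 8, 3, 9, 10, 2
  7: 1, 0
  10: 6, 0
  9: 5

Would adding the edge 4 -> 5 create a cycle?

Adding 4→5 creates a cycle iff 5 can already reach 4.
Explore from 5: no path reaches 4. The graph stays acyclic.

No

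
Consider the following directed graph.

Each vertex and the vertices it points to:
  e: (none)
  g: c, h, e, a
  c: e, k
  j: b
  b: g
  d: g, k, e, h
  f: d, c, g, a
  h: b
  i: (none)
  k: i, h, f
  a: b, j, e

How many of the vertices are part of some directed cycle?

9

A vertex is on a directed cycle iff it belongs to a strongly connected component of size ≥ 2 (or has a self-loop).
The vertices on cycles are {a, b, c, d, f, g, h, j, k} — 9 in total.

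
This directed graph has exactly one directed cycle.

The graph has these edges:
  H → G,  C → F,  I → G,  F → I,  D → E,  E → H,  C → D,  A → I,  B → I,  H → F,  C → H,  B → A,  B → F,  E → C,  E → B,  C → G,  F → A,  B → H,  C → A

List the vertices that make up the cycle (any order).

C, D, E

DFS with gray/black marking from E:
E gray
  C gray
    F gray
      I gray
        G gray
        G black
      I black
      A gray
        A→I: I black — skip
      A black
    F black
    H gray
      H→F: F black — skip
      H→G: G black — skip
    H black
    D gray
      D→E: E is gray → back edge
Back edge closes the cycle E → C → D → E; its vertices are {C, D, E}.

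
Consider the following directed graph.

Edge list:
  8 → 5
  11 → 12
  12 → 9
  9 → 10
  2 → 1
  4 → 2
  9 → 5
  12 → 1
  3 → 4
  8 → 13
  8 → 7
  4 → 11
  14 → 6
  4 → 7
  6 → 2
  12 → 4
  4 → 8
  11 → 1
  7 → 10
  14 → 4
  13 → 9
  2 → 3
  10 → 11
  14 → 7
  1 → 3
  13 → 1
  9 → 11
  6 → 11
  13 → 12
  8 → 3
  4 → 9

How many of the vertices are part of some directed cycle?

A vertex is on a directed cycle iff it belongs to a strongly connected component of size ≥ 2 (or has a self-loop).
The vertices on cycles are {1, 2, 3, 4, 7, 8, 9, 10, 11, 12, 13} — 11 in total.

11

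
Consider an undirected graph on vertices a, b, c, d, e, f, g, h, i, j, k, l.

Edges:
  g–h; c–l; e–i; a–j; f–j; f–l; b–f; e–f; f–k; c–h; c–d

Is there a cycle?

DFS, tracking each vertex's parent; an edge to a visited non-parent vertex closes a cycle.
Start from e:
visit e (parent –)
  visit i (parent e)
    i–e: parent, skip
  visit f (parent e)
    visit j (parent f)
      visit a (parent j)
        a–j: parent, skip
      j–f: parent, skip
    visit l (parent f)
      l–f: parent, skip
      visit c (parent l)
        visit h (parent c)
          h–c: parent, skip
          visit g (parent h)
            g–h: parent, skip
        c–l: parent, skip
        visit d (parent c)
          d–c: parent, skip
    visit b (parent f)
      b–f: parent, skip
    f–e: parent, skip
    visit k (parent f)
      k–f: parent, skip
No non-parent visited neighbor found — the graph is a forest.

No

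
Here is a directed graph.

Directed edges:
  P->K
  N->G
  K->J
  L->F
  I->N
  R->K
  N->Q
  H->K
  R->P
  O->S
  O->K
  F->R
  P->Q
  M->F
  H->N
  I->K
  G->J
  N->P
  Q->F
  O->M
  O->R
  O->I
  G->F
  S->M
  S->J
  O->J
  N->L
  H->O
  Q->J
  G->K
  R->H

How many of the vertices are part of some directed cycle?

A vertex is on a directed cycle iff it belongs to a strongly connected component of size ≥ 2 (or has a self-loop).
The vertices on cycles are {F, G, H, I, L, M, N, O, P, Q, R, S} — 12 in total.

12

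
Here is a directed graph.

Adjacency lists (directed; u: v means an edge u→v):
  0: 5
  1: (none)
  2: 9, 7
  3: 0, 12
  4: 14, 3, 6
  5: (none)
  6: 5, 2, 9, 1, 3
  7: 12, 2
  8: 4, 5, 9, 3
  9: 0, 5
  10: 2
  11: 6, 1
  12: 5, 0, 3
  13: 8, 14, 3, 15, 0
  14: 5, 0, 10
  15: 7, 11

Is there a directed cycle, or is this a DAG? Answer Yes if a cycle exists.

Yes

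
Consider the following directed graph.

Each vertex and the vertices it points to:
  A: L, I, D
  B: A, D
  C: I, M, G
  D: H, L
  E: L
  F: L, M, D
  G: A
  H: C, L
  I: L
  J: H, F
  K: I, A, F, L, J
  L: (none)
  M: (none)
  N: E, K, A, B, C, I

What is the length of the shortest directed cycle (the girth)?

5

For each vertex v, BFS finds the shortest path from v back to v.
The shortest such closed walk is C → G → A → D → H → C, length 5.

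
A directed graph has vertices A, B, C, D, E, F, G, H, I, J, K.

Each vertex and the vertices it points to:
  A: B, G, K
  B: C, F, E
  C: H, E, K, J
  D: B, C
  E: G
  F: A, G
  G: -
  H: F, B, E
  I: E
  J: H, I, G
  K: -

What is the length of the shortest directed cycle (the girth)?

For each vertex v, BFS finds the shortest path from v back to v.
The shortest such closed walk is B → C → H → B, length 3.

3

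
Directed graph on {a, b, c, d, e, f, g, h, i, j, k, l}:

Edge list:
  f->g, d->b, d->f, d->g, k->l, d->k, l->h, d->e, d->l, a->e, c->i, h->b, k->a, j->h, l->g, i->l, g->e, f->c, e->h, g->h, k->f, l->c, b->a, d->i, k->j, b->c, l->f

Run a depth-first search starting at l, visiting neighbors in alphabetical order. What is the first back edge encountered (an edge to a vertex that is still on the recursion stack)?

i->l

DFS from l (visiting neighbors in alphabetical order); mark gray on enter, black on exit:
l gray
  c gray
    i gray
      i→l: l is gray → back edge
First back edge: i → l.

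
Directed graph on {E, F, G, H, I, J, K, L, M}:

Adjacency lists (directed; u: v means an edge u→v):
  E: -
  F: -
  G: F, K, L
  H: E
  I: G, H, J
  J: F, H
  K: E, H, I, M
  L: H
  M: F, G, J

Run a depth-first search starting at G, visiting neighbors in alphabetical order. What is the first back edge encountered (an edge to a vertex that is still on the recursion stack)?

I->G

DFS from G (visiting neighbors in alphabetical order); mark gray on enter, black on exit:
G gray
  F gray
  F black
  K gray
    E gray
    E black
    H gray
      H→E: E black — skip
    H black
    I gray
      I→G: G is gray → back edge
First back edge: I → G.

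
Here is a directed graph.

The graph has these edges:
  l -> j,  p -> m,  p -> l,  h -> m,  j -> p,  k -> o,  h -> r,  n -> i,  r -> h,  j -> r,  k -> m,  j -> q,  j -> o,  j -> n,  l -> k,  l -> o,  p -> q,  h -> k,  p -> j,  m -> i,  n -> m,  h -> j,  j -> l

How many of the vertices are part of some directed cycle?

5

A vertex is on a directed cycle iff it belongs to a strongly connected component of size ≥ 2 (or has a self-loop).
The vertices on cycles are {h, j, l, p, r} — 5 in total.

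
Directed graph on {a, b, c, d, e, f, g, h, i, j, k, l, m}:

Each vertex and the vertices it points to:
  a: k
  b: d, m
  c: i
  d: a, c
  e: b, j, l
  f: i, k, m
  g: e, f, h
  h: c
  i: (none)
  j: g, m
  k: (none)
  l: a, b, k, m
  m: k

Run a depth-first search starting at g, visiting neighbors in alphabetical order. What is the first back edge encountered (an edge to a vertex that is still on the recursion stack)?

j→g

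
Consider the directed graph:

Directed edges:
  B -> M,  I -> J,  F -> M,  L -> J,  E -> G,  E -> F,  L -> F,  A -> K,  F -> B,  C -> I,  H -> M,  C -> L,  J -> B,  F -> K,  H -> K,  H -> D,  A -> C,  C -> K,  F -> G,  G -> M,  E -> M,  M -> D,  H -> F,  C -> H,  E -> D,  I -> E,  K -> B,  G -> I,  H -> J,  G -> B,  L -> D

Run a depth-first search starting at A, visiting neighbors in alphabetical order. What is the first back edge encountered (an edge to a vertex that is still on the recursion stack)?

E→F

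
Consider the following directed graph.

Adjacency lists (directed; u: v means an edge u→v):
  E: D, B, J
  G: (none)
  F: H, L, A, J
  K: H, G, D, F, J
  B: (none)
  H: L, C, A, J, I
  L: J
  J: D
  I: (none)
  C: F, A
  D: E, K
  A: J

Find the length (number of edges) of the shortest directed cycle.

2

For each vertex v, BFS finds the shortest path from v back to v.
The shortest such closed walk is D → E → D, length 2.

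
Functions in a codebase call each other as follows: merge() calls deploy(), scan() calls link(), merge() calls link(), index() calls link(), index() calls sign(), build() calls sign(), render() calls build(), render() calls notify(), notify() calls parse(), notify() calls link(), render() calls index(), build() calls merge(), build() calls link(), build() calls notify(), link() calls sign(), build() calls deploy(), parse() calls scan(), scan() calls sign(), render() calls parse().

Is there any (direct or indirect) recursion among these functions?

No

DFS with white/gray/black marking, starting from deploy:
deploy gray
deploy black
build gray
  merge gray
    link gray
      sign gray
      sign black
    link black
    merge→deploy: deploy black — skip
  merge black
  build→deploy: deploy black — skip
  build→sign: sign black — skip
  notify gray
    parse gray
      scan gray
        scan→link: link black — skip
        scan→sign: sign black — skip
      scan black
    parse black
    notify→link: link black — skip
  notify black
  build→link: link black — skip
build black
index gray
  index→sign: sign black — skip
  index→link: link black — skip
index black
render gray
  render→index: index black — skip
  render→parse: parse black — skip
  render→build: build black — skip
  render→notify: notify black — skip
render black
Every edge goes to a white or black vertex — no back edge, so the graph is acyclic.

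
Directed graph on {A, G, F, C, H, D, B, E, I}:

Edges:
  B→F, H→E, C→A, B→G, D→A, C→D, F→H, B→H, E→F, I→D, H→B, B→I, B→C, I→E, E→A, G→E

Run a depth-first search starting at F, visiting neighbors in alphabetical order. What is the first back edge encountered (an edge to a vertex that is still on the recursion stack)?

DFS from F (visiting neighbors in alphabetical order); mark gray on enter, black on exit:
F gray
  H gray
    B gray
      C gray
        A gray
        A black
        D gray
          D→A: A black — skip
        D black
      C black
      B→F: F is gray → back edge
First back edge: B → F.

B->F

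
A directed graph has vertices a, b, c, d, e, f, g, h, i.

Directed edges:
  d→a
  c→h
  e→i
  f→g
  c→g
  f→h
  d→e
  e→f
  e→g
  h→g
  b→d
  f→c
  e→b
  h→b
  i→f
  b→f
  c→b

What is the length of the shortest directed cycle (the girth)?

3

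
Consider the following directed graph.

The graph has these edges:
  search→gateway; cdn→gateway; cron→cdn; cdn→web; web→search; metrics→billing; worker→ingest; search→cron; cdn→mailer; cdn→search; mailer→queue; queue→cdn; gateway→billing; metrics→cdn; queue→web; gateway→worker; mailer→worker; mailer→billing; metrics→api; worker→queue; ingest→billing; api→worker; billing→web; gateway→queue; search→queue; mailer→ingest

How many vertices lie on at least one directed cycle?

10

A vertex is on a directed cycle iff it belongs to a strongly connected component of size ≥ 2 (or has a self-loop).
The vertices on cycles are {cdn, web, cron, queue, ingest, mailer, search, worker, billing, gateway} — 10 in total.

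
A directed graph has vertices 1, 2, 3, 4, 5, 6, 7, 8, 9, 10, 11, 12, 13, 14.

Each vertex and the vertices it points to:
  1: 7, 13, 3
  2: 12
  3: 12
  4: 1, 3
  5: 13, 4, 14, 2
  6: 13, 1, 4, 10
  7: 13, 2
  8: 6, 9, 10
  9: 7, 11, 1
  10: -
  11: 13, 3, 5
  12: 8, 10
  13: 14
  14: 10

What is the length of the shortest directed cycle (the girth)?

For each vertex v, BFS finds the shortest path from v back to v.
The shortest such closed walk is 8 → 9 → 7 → 2 → 12 → 8, length 5.

5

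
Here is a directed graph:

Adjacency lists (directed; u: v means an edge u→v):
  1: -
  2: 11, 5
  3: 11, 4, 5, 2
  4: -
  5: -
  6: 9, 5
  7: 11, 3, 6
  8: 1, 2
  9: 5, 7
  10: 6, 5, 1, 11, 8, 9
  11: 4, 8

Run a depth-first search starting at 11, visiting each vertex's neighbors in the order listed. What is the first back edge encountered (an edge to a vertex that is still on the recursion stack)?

2->11

DFS from 11 (visiting each vertex's neighbors in the order listed); mark gray on enter, black on exit:
11 gray
  4 gray
  4 black
  8 gray
    1 gray
    1 black
    2 gray
      2→11: 11 is gray → back edge
First back edge: 2 → 11.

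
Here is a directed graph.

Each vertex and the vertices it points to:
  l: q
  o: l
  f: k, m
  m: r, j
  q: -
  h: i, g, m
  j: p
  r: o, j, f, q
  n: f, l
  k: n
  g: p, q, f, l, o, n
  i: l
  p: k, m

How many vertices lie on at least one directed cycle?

A vertex is on a directed cycle iff it belongs to a strongly connected component of size ≥ 2 (or has a self-loop).
The vertices on cycles are {f, j, k, m, n, p, r} — 7 in total.

7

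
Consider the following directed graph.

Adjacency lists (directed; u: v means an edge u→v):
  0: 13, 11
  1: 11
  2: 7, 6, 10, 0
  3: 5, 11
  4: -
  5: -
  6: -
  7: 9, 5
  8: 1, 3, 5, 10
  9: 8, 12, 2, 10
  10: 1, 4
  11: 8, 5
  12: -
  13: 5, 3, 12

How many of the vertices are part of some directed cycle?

8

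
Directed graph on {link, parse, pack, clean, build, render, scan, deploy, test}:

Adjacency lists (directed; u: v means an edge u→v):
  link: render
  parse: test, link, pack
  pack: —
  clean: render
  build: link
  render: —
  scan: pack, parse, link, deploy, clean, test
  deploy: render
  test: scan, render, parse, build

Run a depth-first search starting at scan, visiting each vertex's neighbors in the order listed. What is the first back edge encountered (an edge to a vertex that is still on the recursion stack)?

DFS from scan (visiting each vertex's neighbors in the order listed); mark gray on enter, black on exit:
scan gray
  pack gray
  pack black
  parse gray
    test gray
      test→scan: scan is gray → back edge
First back edge: test → scan.

test→scan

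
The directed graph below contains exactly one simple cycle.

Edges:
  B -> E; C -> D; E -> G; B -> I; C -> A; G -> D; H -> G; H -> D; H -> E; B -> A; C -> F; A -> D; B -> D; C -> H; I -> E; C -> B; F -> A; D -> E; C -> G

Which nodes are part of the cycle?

D, E, G

DFS with gray/black marking from G:
G gray
  D gray
    E gray
      E→G: G is gray → back edge
Back edge closes the cycle G → D → E → G; its vertices are {D, E, G}.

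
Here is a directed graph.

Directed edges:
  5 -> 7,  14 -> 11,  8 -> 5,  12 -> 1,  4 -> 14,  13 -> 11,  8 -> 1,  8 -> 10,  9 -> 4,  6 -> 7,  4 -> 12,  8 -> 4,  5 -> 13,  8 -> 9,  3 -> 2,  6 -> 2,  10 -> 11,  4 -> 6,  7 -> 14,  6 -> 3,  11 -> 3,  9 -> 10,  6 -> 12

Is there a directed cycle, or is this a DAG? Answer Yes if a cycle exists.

No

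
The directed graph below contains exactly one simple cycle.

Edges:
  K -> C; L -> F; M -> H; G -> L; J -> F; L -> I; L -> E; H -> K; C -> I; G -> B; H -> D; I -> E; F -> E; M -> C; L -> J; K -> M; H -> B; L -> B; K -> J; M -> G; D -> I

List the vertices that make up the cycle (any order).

H, K, M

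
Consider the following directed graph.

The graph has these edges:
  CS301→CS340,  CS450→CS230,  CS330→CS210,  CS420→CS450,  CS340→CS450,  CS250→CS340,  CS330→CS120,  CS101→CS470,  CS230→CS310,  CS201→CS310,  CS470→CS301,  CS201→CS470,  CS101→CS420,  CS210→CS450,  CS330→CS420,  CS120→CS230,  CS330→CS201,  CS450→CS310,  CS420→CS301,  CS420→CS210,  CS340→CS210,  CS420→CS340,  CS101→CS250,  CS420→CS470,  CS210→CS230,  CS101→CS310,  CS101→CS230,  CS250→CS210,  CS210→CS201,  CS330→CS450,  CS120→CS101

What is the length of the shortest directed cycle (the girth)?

For each vertex v, BFS finds the shortest path from v back to v.
The shortest such closed walk is CS470 → CS301 → CS340 → CS210 → CS201 → CS470, length 5.

5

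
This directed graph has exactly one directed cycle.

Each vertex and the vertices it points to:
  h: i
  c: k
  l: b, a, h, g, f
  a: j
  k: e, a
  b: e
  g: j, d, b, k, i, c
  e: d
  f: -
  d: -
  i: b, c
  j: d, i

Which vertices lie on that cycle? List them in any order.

DFS with gray/black marking from i:
i gray
  b gray
    e gray
      d gray
      d black
    e black
  b black
  c gray
    k gray
      k→e: e black — skip
      a gray
        j gray
          j→d: d black — skip
          j→i: i is gray → back edge
Back edge closes the cycle i → c → k → a → j → i; its vertices are {a, c, i, j, k}.

a, c, i, j, k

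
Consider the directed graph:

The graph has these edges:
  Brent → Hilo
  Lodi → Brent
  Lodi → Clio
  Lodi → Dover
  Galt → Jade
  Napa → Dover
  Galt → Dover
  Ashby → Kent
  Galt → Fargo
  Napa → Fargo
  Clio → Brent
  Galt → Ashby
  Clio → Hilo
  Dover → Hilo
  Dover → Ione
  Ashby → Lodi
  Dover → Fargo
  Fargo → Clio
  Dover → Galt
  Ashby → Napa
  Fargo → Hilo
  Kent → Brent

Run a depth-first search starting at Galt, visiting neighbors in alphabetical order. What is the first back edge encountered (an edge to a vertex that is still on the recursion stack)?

Dover->Galt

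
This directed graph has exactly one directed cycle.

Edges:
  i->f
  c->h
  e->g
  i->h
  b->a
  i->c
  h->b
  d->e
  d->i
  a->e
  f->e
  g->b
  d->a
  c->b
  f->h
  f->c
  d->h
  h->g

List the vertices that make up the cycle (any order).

DFS with gray/black marking from a:
a gray
  e gray
    g gray
      b gray
        b→a: a is gray → back edge
Back edge closes the cycle a → e → g → b → a; its vertices are {a, b, e, g}.

a, b, e, g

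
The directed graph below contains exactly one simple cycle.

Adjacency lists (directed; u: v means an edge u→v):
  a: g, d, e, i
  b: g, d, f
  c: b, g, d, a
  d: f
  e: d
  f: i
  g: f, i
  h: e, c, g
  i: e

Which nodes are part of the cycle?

d, e, f, i

DFS with gray/black marking from i:
i gray
  e gray
    d gray
      f gray
        f→i: i is gray → back edge
Back edge closes the cycle i → e → d → f → i; its vertices are {d, e, f, i}.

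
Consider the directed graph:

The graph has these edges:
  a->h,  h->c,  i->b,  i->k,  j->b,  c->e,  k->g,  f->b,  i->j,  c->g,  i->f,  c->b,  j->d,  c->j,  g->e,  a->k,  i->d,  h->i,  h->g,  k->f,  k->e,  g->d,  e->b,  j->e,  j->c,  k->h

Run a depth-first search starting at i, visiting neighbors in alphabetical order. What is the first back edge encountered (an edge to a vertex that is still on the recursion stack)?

c→j

DFS from i (visiting neighbors in alphabetical order); mark gray on enter, black on exit:
i gray
  b gray
  b black
  d gray
  d black
  f gray
    f→b: b black — skip
  f black
  j gray
    j→b: b black — skip
    c gray
      c→b: b black — skip
      e gray
        e→b: b black — skip
      e black
      g gray
        g→d: d black — skip
        g→e: e black — skip
      g black
      c→j: j is gray → back edge
First back edge: c → j.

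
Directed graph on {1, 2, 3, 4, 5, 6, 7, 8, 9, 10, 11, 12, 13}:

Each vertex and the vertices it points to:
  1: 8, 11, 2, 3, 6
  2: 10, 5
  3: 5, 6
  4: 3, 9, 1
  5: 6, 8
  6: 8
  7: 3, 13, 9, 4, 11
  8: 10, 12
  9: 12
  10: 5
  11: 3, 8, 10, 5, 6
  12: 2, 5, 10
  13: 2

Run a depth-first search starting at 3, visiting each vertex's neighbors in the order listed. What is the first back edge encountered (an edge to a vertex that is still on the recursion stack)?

DFS from 3 (visiting each vertex's neighbors in the order listed); mark gray on enter, black on exit:
3 gray
  5 gray
    6 gray
      8 gray
        10 gray
          10→5: 5 is gray → back edge
First back edge: 10 → 5.

10->5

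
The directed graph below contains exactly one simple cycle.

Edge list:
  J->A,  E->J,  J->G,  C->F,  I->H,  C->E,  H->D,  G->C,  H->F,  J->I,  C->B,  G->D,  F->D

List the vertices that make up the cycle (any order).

DFS with gray/black marking from J:
J gray
  I gray
    H gray
      F gray
        D gray
        D black
      F black
      H→D: D black — skip
    H black
  I black
  A gray
  A black
  G gray
    C gray
      B gray
      B black
      E gray
        E→J: J is gray → back edge
Back edge closes the cycle J → G → C → E → J; its vertices are {C, E, G, J}.

C, E, G, J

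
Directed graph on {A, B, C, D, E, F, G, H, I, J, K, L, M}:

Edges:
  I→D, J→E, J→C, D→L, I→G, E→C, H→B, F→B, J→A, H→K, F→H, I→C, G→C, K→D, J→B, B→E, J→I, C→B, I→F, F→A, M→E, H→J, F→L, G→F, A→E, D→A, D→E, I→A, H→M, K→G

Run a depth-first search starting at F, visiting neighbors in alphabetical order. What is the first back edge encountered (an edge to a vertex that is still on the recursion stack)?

DFS from F (visiting neighbors in alphabetical order); mark gray on enter, black on exit:
F gray
  A gray
    E gray
      C gray
        B gray
          B→E: E is gray → back edge
First back edge: B → E.

B->E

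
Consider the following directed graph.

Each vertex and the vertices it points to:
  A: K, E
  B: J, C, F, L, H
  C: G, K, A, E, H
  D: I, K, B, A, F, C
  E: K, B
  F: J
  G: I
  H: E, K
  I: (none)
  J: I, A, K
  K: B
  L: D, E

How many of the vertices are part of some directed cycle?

A vertex is on a directed cycle iff it belongs to a strongly connected component of size ≥ 2 (or has a self-loop).
The vertices on cycles are {A, B, C, D, E, F, H, J, K, L} — 10 in total.

10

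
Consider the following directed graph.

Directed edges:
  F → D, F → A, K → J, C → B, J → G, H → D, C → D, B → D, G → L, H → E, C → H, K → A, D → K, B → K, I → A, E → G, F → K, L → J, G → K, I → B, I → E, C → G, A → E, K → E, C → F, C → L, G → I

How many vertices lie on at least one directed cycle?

9

A vertex is on a directed cycle iff it belongs to a strongly connected component of size ≥ 2 (or has a self-loop).
The vertices on cycles are {A, B, D, E, G, I, J, K, L} — 9 in total.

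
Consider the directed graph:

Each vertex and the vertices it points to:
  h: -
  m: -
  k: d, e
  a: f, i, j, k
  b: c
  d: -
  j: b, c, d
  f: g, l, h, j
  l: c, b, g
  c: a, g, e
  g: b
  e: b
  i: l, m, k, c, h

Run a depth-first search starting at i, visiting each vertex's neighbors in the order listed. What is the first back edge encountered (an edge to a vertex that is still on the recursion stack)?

b->c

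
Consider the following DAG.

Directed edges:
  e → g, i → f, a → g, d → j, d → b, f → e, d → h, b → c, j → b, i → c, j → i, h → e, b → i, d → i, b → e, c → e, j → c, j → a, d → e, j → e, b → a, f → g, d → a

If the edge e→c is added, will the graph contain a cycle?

Adding e→c creates a cycle iff c can already reach e.
Path from c: c → e.
So c → … → e → c is a cycle.

Yes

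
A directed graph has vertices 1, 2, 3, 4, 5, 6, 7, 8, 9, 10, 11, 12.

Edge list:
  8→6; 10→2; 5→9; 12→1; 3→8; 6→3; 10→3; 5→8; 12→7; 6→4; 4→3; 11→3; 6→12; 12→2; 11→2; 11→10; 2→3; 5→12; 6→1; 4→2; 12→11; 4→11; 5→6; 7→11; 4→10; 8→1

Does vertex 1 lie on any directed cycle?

1 lies on a cycle iff there is a path from 1 back to itself.
Exploring from 1, it never reaches itself; equivalently, its strongly connected component is a singleton.

No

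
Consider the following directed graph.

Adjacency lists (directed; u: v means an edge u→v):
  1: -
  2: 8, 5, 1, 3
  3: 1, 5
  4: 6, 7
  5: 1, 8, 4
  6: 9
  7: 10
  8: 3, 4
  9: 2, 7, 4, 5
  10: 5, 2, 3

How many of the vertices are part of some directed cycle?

9

A vertex is on a directed cycle iff it belongs to a strongly connected component of size ≥ 2 (or has a self-loop).
The vertices on cycles are {2, 3, 4, 5, 6, 7, 8, 9, 10} — 9 in total.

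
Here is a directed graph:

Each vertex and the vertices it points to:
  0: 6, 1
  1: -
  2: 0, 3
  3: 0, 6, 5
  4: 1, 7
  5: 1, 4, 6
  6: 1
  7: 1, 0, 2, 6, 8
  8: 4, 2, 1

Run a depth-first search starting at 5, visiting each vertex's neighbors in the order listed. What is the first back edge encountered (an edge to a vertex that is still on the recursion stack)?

3→5

DFS from 5 (visiting each vertex's neighbors in the order listed); mark gray on enter, black on exit:
5 gray
  1 gray
  1 black
  4 gray
    4→1: 1 black — skip
    7 gray
      7→1: 1 black — skip
      0 gray
        6 gray
          6→1: 1 black — skip
        6 black
        0→1: 1 black — skip
      0 black
      2 gray
        2→0: 0 black — skip
        3 gray
          3→0: 0 black — skip
          3→6: 6 black — skip
          3→5: 5 is gray → back edge
First back edge: 3 → 5.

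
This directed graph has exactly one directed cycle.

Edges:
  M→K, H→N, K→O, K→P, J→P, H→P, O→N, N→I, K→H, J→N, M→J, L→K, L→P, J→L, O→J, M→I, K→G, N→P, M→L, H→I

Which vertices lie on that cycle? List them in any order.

J, K, L, O

DFS with gray/black marking from L:
L gray
  K gray
    P gray
    P black
    G gray
    G black
    H gray
      H→P: P black — skip
      I gray
      I black
      N gray
        N→I: I black — skip
        N→P: P black — skip
      N black
    H black
    O gray
      O→N: N black — skip
      J gray
        J→P: P black — skip
        J→L: L is gray → back edge
Back edge closes the cycle L → K → O → J → L; its vertices are {J, K, L, O}.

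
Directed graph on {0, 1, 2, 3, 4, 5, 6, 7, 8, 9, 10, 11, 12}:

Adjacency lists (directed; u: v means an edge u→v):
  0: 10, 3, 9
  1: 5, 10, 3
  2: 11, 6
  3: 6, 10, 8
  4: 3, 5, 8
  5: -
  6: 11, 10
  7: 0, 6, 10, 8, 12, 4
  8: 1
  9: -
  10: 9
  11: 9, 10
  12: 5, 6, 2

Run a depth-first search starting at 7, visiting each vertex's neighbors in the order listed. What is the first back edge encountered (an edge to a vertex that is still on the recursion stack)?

1→3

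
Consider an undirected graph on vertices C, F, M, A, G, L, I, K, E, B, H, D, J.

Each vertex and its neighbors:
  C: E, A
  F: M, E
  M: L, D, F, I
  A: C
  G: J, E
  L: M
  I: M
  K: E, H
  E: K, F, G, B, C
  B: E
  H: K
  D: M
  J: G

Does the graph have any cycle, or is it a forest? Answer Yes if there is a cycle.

No

DFS, tracking each vertex's parent; an edge to a visited non-parent vertex closes a cycle.
Start from B:
visit B (parent –)
  visit E (parent B)
    visit K (parent E)
      K–E: parent, skip
      visit H (parent K)
        H–K: parent, skip
    visit F (parent E)
      visit M (parent F)
        visit L (parent M)
          L–M: parent, skip
        visit D (parent M)
          D–M: parent, skip
        M–F: parent, skip
        visit I (parent M)
          I–M: parent, skip
      F–E: parent, skip
    visit G (parent E)
      visit J (parent G)
        J–G: parent, skip
      G–E: parent, skip
    E–B: parent, skip
    visit C (parent E)
      C–E: parent, skip
      visit A (parent C)
        A–C: parent, skip
No non-parent visited neighbor found — the graph is a forest.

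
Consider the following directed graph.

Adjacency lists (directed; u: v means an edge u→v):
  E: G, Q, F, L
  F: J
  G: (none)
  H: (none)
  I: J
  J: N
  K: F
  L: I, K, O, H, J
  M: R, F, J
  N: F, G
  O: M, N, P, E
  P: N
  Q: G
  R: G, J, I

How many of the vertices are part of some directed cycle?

A vertex is on a directed cycle iff it belongs to a strongly connected component of size ≥ 2 (or has a self-loop).
The vertices on cycles are {E, F, J, L, N, O} — 6 in total.

6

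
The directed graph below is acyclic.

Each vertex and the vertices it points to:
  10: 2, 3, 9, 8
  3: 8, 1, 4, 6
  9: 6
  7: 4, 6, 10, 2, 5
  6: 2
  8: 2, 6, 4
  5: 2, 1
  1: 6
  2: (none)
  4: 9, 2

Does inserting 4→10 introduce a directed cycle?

Adding 4→10 creates a cycle iff 10 can already reach 4.
Path from 10: 10 → 3 → 4.
So 10 → … → 4 → 10 is a cycle.

Yes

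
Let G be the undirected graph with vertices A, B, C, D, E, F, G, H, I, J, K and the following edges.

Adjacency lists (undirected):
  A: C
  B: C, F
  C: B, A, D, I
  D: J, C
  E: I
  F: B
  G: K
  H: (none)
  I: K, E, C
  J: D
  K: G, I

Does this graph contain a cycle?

No

DFS, tracking each vertex's parent; an edge to a visited non-parent vertex closes a cycle.
Start from D:
visit D (parent –)
  visit J (parent D)
    J–D: parent, skip
  visit C (parent D)
    visit B (parent C)
      B–C: parent, skip
      visit F (parent B)
        F–B: parent, skip
    visit A (parent C)
      A–C: parent, skip
    C–D: parent, skip
    visit I (parent C)
      visit K (parent I)
        visit G (parent K)
          G–K: parent, skip
        K–I: parent, skip
      visit E (parent I)
        E–I: parent, skip
      I–C: parent, skip
visit H (parent –)
No non-parent visited neighbor found — the graph is a forest.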